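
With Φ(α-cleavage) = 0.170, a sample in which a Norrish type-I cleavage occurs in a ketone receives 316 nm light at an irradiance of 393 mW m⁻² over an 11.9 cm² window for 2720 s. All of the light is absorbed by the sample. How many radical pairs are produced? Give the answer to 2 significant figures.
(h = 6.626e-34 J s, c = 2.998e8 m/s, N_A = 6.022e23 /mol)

3.4e17 radical pairs

Photon energy at 316 nm: hc/λ = (6.626e-34)(2.998e8)/(316e-9) = 6.286e-19 J.
Energy delivered: (393 mW m⁻²)(11.9e-4 m²)(2720 s) = 1.272 J.
Photons incident: 1.272 / 6.286e-19 = 2.024e18, i.e. 2.024e18/6.022e23 = 3.361e-6 mol.
Product: Φ × n_abs = 0.170 × 3.361e-6 = 5.714e-7 mol.
As a count: 5.714e-7 × 6.022e23 = 3.4e17.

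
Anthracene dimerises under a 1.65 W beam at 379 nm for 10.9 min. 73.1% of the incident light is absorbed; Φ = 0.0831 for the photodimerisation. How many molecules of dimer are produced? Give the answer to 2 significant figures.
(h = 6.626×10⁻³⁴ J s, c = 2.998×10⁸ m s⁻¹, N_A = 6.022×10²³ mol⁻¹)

Photon energy at 379 nm: hc/λ = (6.626×10⁻³⁴)(2.998×10⁸)/(379×10⁻⁹) = 5.241×10⁻¹⁹ J.
Energy delivered: (1.65 W)(654 s) = 1079 J.
Photons incident: 1079 / 5.241×10⁻¹⁹ = 2.059×10²¹, i.e. 2.059×10²¹/6.022×10²³ = 0.003419 mol.
Photons absorbed: 0.731 × 0.003419 = 0.002499 mol.
Product: Φ × n_abs = 0.0831 × 0.002499 = 2.077×10⁻⁴ mol.
As a count: 2.077×10⁻⁴ × 6.022×10²³ = 1.3×10²⁰.

1.3×10²⁰ molecules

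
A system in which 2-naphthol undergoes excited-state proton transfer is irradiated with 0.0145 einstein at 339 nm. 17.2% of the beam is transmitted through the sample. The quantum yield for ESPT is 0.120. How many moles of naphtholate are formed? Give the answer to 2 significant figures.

0.0014 mol

Fraction absorbed: 1 − 17.2/100 = 0.8280.
Photons absorbed: 0.8280 × 0.0145 = 0.01201 mol.
Product: Φ × n_abs = 0.120 × 0.01201 = 0.001441 mol.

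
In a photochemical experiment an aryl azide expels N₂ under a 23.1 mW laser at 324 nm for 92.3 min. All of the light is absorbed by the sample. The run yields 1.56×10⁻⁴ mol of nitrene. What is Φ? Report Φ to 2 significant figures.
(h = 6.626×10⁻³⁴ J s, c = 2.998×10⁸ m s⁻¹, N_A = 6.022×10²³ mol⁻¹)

Photon energy at 324 nm: hc/λ = (6.626×10⁻³⁴)(2.998×10⁸)/(324×10⁻⁹) = 6.131×10⁻¹⁹ J.
Energy delivered: (23.1 mW)(5538 s) = 127.9 J.
Photons incident: 127.9 / 6.131×10⁻¹⁹ = 2.086×10²⁰, i.e. 2.086×10²⁰/6.022×10²³ = 3.464×10⁻⁴ mol.
Φ = 1.56×10⁻⁴ mol / 3.464×10⁻⁴ mol photons = 0.45.

Φ = 0.45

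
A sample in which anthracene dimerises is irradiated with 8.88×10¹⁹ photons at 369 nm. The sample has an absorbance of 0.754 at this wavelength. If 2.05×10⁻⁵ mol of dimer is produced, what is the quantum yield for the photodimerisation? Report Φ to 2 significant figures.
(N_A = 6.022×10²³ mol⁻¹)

Φ = 0.17

Moles of photons: 8.88×10¹⁹ / 6.022×10²³ = 1.475×10⁻⁴ mol.
Fraction absorbed: 1 − 10^(−0.754) = 0.8238.
Photons absorbed: 0.8238 × 1.475×10⁻⁴ = 1.215×10⁻⁴ mol.
Φ = 2.05×10⁻⁵ mol / 1.215×10⁻⁴ mol photons = 0.17.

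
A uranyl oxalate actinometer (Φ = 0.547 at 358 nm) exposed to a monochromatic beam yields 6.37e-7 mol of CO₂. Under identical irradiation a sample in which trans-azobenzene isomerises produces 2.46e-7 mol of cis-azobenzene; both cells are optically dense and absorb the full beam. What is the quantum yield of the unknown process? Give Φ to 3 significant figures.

Photons absorbed by the actinometer: 6.37e-7 / 0.547 = 1.165e-6 mol.
Φ(unknown) = 2.46e-7 / 1.165e-6 = 0.211.

Φ = 0.211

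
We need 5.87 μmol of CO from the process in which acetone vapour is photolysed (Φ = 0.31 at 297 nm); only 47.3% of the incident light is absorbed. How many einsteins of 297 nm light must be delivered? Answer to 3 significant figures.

4.00×10⁻⁵ einstein

Product: 5.87 μmol = 5.87×10⁻⁶ mol.
Photons that must be absorbed: 5.87×10⁻⁶ / 0.31 = 1.894×10⁻⁵ mol.
Incident photons needed: 1.894×10⁻⁵ / 0.473 = 4.004×10⁻⁵ mol.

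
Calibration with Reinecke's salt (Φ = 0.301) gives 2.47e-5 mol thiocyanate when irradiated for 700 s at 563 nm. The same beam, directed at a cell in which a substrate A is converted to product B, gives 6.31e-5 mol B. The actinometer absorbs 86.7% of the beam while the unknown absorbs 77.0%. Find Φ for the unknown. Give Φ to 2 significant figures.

Photons absorbed by the actinometer: 2.47e-5 / 0.301 = 8.206e-5 mol.
Incident flux: 8.206e-5 / 0.867 = 9.465e-5 einstein.
Absorbed by unknown: 0.770 × 9.465e-5 = 7.288e-5 mol.
Φ(unknown) = 6.31e-5 / 7.288e-5 = 0.87.

Φ = 0.87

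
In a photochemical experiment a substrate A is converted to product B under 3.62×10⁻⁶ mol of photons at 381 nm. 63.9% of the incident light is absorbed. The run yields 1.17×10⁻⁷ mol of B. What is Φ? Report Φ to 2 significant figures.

Photons absorbed: 0.639 × 3.62×10⁻⁶ = 2.313×10⁻⁶ mol.
Φ = 1.17×10⁻⁷ mol / 2.313×10⁻⁶ mol photons = 0.051.

Φ = 0.051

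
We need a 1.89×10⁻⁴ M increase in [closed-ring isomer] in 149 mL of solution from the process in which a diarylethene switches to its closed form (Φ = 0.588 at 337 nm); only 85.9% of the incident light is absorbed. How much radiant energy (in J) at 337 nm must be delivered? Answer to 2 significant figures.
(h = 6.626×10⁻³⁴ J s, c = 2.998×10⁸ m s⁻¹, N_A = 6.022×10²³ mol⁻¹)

Product: (1.89×10⁻⁴ M)(0.149 L) = 2.816×10⁻⁵ mol.
Photons that must be absorbed: 2.816×10⁻⁵ / 0.588 = 4.789×10⁻⁵ mol.
Incident photons needed: 4.789×10⁻⁵ / 0.859 = 5.575×10⁻⁵ mol.
Photon energy: hc/λ = 5.895×10⁻¹⁹ J; per mole, 3.550×10⁵ J mol⁻¹.
Energy required: 5.575×10⁻⁵ × 3.550×10⁵ = 20 J.

20 J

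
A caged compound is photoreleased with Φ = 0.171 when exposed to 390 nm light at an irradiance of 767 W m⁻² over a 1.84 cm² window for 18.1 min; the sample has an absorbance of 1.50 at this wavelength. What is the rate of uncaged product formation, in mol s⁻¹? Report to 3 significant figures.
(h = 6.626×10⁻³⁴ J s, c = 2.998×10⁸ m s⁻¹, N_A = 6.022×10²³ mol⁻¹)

7.62×10⁻⁸ mol s⁻¹

Photon energy at 390 nm: hc/λ = (6.626×10⁻³⁴)(2.998×10⁸)/(390×10⁻⁹) = 5.094×10⁻¹⁹ J.
Energy delivered: (767 W m⁻²)(1.84×10⁻⁴ m²)(1086 s) = 153.3 J.
Photons incident: 153.3 / 5.094×10⁻¹⁹ = 3.009×10²⁰, i.e. 3.009×10²⁰/6.022×10²³ = 4.997×10⁻⁴ mol.
Fraction absorbed: 1 − 10^(−1.50) = 0.9684.
Photons absorbed: 0.9684 × 4.997×10⁻⁴ = 4.839×10⁻⁴ mol.
Product formed: 0.171 × 4.839×10⁻⁴ = 8.275×10⁻⁵ mol.
Rate: 8.275×10⁻⁵ / 1086 s = 7.62×10⁻⁸ mol s⁻¹.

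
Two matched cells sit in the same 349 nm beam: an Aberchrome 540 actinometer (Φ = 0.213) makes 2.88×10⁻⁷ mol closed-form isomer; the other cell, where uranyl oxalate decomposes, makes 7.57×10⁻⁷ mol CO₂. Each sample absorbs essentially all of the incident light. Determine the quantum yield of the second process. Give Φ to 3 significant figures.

Φ = 0.560

Photons absorbed by the actinometer: 2.88×10⁻⁷ / 0.213 = 1.352×10⁻⁶ mol.
Φ(unknown) = 7.57×10⁻⁷ / 1.352×10⁻⁶ = 0.560.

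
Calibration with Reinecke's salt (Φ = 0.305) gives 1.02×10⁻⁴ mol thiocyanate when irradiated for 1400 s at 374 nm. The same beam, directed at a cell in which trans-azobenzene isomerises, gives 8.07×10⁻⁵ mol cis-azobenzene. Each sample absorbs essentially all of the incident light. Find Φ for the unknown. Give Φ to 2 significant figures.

Photons absorbed by the actinometer: 1.02×10⁻⁴ / 0.305 = 3.344×10⁻⁴ mol.
Φ(unknown) = 8.07×10⁻⁵ / 3.344×10⁻⁴ = 0.24.

Φ = 0.24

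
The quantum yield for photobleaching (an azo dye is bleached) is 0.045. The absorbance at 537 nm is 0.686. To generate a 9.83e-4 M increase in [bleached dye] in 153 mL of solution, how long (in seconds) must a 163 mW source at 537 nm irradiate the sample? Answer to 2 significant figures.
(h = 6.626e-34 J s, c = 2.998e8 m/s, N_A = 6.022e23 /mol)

Product: (9.83e-4 M)(0.153 L) = 1.504e-4 mol.
Photons that must be absorbed: 1.504e-4 / 0.045 = 0.003342 mol.
Fraction absorbed: 1 − 10^(−0.686) = 0.7939.
Incident photons needed: 0.003342 / 0.7939 = 0.004210 mol.
Photon energy: hc/λ = 3.699e-19 J; per mole, 2.228e5 J mol⁻¹.
Energy required: 0.004210 × 2.228e5 = 938.0 J.
Time: 938.0 J / 0.163 W = 5800 s.

t ≈ 5800 s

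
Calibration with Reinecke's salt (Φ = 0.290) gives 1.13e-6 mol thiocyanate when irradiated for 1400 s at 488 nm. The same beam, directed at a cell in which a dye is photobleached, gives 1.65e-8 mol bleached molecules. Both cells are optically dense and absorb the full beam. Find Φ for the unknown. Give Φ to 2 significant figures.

Φ = 0.0042

Photons absorbed by the actinometer: 1.13e-6 / 0.290 = 3.897e-6 mol.
Φ(unknown) = 1.65e-8 / 3.897e-6 = 0.0042.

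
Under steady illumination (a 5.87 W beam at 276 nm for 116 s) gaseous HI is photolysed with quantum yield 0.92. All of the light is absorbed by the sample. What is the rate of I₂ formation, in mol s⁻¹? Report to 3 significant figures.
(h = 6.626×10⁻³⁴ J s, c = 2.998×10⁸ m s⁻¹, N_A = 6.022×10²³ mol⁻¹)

Photon energy at 276 nm: hc/λ = (6.626×10⁻³⁴)(2.998×10⁸)/(276×10⁻⁹) = 7.197×10⁻¹⁹ J.
Energy delivered: (5.87 W)(116 s) = 680.9 J.
Photons incident: 680.9 / 7.197×10⁻¹⁹ = 9.461×10²⁰, i.e. 9.461×10²⁰/6.022×10²³ = 0.001571 mol.
Product formed: 0.92 × 0.001571 = 0.001445 mol.
Rate: 0.001445 / 116 s = 1.25×10⁻⁵ mol s⁻¹.

1.25×10⁻⁵ mol s⁻¹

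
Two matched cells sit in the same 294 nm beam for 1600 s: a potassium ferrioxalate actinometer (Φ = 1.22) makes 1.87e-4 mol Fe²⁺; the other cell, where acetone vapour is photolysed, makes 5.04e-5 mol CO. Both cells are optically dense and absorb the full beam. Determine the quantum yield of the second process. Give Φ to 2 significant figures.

Photons absorbed by the actinometer: 1.87e-4 / 1.22 = 1.533e-4 mol.
Φ(unknown) = 5.04e-5 / 1.533e-4 = 0.33.

Φ = 0.33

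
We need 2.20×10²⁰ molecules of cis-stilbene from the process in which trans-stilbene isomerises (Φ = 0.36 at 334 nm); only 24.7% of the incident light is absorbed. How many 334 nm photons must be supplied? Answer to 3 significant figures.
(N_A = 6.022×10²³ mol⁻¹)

2.47×10²¹ photons

Product: 2.20×10²⁰ / 6.022×10²³ = 3.653×10⁻⁴ mol.
Photons that must be absorbed: 3.653×10⁻⁴ / 0.36 = 0.001015 mol.
Incident photons needed: 0.001015 / 0.247 = 0.004109 mol.
Photon count: 0.004109 × 6.022×10²³ = 2.47×10²¹.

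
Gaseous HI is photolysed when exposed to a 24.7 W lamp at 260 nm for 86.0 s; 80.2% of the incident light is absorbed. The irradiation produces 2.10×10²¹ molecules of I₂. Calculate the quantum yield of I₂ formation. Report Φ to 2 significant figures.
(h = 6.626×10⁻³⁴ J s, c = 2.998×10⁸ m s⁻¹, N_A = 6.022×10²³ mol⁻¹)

Product: 2.10×10²¹ / 6.022×10²³ = 0.003487 mol.
Photon energy at 260 nm: hc/λ = (6.626×10⁻³⁴)(2.998×10⁸)/(260×10⁻⁹) = 7.640×10⁻¹⁹ J.
Energy delivered: (24.7 W)(86 s) = 2124 J.
Photons incident: 2124 / 7.640×10⁻¹⁹ = 2.780×10²¹, i.e. 2.780×10²¹/6.022×10²³ = 0.004616 mol.
Photons absorbed: 0.802 × 0.004616 = 0.003702 mol.
Φ = 0.003487 mol / 0.003702 mol photons = 0.94.

Φ = 0.94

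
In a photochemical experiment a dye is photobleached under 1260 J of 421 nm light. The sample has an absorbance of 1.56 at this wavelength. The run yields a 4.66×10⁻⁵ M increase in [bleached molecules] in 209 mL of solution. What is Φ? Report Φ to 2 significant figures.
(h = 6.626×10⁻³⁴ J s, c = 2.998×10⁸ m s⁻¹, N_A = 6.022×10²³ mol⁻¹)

Product: (4.66×10⁻⁵ M)(0.209 L) = 9.739×10⁻⁶ mol.
Photon energy at 421 nm: hc/λ = (6.626×10⁻³⁴)(2.998×10⁸)/(421×10⁻⁹) = 4.718×10⁻¹⁹ J.
Photons incident: 1260 / 4.718×10⁻¹⁹ = 2.671×10²¹, i.e. 2.671×10²¹/6.022×10²³ = 0.004435 mol.
Fraction absorbed: 1 − 10^(−1.56) = 0.9725.
Photons absorbed: 0.9725 × 0.004435 = 0.004313 mol.
Φ = 9.739×10⁻⁶ mol / 0.004313 mol photons = 0.0023.

Φ = 0.0023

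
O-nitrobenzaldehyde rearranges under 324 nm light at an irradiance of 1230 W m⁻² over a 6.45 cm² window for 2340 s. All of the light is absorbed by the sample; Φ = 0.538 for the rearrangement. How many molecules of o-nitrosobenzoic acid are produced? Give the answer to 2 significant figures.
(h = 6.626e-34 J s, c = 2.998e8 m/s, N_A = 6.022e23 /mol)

Photon energy at 324 nm: hc/λ = (6.626e-34)(2.998e8)/(324e-9) = 6.131e-19 J.
Energy delivered: (1230 W m⁻²)(6.45e-4 m²)(2340 s) = 1856 J.
Photons incident: 1856 / 6.131e-19 = 3.027e21, i.e. 3.027e21/6.022e23 = 0.005027 mol.
Product: Φ × n_abs = 0.538 × 0.005027 = 0.002705 mol.
As a count: 0.002705 × 6.022e23 = 1.6e21.

1.6e21 molecules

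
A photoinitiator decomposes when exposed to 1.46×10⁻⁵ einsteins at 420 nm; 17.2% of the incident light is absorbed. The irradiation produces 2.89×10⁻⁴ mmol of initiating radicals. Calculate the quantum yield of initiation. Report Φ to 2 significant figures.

Product: 2.89×10⁻⁴ mmol = 2.89×10⁻⁷ mol.
Photons absorbed: 0.172 × 1.46×10⁻⁵ = 2.511×10⁻⁶ mol.
Φ = 2.89×10⁻⁷ mol / 2.511×10⁻⁶ mol photons = 0.12.

Φ = 0.12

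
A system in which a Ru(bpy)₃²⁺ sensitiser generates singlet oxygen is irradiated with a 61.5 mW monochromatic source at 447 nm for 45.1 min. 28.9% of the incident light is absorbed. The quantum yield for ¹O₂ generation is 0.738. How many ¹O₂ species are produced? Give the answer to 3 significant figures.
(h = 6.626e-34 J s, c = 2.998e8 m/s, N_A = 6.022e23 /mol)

7.99e19 species

Photon energy at 447 nm: hc/λ = (6.626e-34)(2.998e8)/(447e-9) = 4.444e-19 J.
Energy delivered: (61.5 mW)(2706 s) = 166.4 J.
Photons incident: 166.4 / 4.444e-19 = 3.744e20, i.e. 3.744e20/6.022e23 = 6.217e-4 mol.
Photons absorbed: 0.289 × 6.217e-4 = 1.797e-4 mol.
Product: Φ × n_abs = 0.738 × 1.797e-4 = 1.326e-4 mol.
As a count: 1.326e-4 × 6.022e23 = 7.99e19.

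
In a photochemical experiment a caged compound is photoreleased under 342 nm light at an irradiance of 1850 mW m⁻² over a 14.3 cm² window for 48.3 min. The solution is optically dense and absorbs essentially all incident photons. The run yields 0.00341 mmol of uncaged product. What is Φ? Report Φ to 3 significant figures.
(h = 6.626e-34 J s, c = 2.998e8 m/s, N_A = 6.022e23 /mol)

Product: 0.00341 mmol = 3.41e-6 mol.
Photon energy at 342 nm: hc/λ = (6.626e-34)(2.998e8)/(342e-9) = 5.808e-19 J.
Energy delivered: (1850 mW m⁻²)(14.3e-4 m²)(2898 s) = 7.667 J.
Photons incident: 7.667 / 5.808e-19 = 1.320e19, i.e. 1.320e19/6.022e23 = 2.192e-5 mol.
Φ = 3.41e-6 mol / 2.192e-5 mol photons = 0.156.

Φ = 0.156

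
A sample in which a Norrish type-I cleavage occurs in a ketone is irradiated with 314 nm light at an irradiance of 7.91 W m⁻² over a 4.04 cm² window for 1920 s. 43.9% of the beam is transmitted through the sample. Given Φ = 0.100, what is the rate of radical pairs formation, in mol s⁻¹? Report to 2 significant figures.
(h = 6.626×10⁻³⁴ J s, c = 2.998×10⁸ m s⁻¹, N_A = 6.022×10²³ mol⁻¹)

4.7×10⁻¹⁰ mol s⁻¹

Photon energy at 314 nm: hc/λ = (6.626×10⁻³⁴)(2.998×10⁸)/(314×10⁻⁹) = 6.326×10⁻¹⁹ J.
Energy delivered: (7.91 W m⁻²)(4.04×10⁻⁴ m²)(1920 s) = 6.136 J.
Photons incident: 6.136 / 6.326×10⁻¹⁹ = 9.700×10¹⁸, i.e. 9.700×10¹⁸/6.022×10²³ = 1.611×10⁻⁵ mol.
Fraction absorbed: 1 − 43.9/100 = 0.5610.
Photons absorbed: 0.5610 × 1.611×10⁻⁵ = 9.038×10⁻⁶ mol.
Product formed: 0.100 × 9.038×10⁻⁶ = 9.038×10⁻⁷ mol.
Rate: 9.038×10⁻⁷ / 1920 s = 4.7×10⁻¹⁰ mol s⁻¹.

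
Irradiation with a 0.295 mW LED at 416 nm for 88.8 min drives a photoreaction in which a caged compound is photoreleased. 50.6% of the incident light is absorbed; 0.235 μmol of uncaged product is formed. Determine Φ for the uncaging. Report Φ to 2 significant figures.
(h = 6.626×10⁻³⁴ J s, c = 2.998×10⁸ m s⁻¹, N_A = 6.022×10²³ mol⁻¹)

Φ = 0.085

Product: 0.235 μmol = 2.35×10⁻⁷ mol.
Photon energy at 416 nm: hc/λ = (6.626×10⁻³⁴)(2.998×10⁸)/(416×10⁻⁹) = 4.775×10⁻¹⁹ J.
Energy delivered: (0.295 mW)(5328 s) = 1.572 J.
Photons incident: 1.572 / 4.775×10⁻¹⁹ = 3.292×10¹⁸, i.e. 3.292×10¹⁸/6.022×10²³ = 5.467×10⁻⁶ mol.
Photons absorbed: 0.506 × 5.467×10⁻⁶ = 2.766×10⁻⁶ mol.
Φ = 2.35×10⁻⁷ mol / 2.766×10⁻⁶ mol photons = 0.085.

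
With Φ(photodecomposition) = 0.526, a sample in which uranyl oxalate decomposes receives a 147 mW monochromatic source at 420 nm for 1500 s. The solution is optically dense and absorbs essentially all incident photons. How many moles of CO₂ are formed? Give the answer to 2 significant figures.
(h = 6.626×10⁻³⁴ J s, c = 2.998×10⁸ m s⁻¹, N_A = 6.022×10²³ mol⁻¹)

Photon energy at 420 nm: hc/λ = (6.626×10⁻³⁴)(2.998×10⁸)/(420×10⁻⁹) = 4.730×10⁻¹⁹ J.
Energy delivered: (147 mW)(1500 s) = 220.5 J.
Photons incident: 220.5 / 4.730×10⁻¹⁹ = 4.662×10²⁰, i.e. 4.662×10²⁰/6.022×10²³ = 7.742×10⁻⁴ mol.
Product: Φ × n_abs = 0.526 × 7.742×10⁻⁴ = 4.072×10⁻⁴ mol.

4.1×10⁻⁴ mol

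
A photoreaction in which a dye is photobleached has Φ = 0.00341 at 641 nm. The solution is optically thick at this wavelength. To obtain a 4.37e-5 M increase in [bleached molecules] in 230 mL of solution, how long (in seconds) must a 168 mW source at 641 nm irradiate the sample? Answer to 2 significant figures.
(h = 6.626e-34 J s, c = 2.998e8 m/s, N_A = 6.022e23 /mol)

t ≈ 3300 s

Product: (4.37e-5 M)(0.23 L) = 1.005e-5 mol.
Photons that must be absorbed: 1.005e-5 / 0.00341 = 0.002947 mol.
Photon energy: hc/λ = 3.099e-19 J; per mole, 1.866e5 J mol⁻¹.
Energy required: 0.002947 × 1.866e5 = 549.9 J.
Time: 549.9 J / 0.168 W = 3300 s.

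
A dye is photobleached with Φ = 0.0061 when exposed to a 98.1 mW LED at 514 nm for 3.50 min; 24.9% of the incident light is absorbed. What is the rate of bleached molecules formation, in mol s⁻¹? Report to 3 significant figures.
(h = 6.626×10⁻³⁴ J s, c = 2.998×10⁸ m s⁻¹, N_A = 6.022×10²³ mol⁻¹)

Photon energy at 514 nm: hc/λ = (6.626×10⁻³⁴)(2.998×10⁸)/(514×10⁻⁹) = 3.865×10⁻¹⁹ J.
Energy delivered: (98.1 mW)(210 s) = 20.60 J.
Photons incident: 20.60 / 3.865×10⁻¹⁹ = 5.330×10¹⁹, i.e. 5.330×10¹⁹/6.022×10²³ = 8.851×10⁻⁵ mol.
Photons absorbed: 0.249 × 8.851×10⁻⁵ = 2.204×10⁻⁵ mol.
Product formed: 0.0061 × 2.204×10⁻⁵ = 1.344×10⁻⁷ mol.
Rate: 1.344×10⁻⁷ / 210 s = 6.40×10⁻¹⁰ mol s⁻¹.

6.40×10⁻¹⁰ mol s⁻¹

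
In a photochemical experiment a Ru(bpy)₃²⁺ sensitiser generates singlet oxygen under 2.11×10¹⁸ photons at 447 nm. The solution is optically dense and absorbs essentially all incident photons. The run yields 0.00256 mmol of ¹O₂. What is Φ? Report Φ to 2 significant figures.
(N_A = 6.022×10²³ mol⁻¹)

Φ = 0.73

Product: 0.00256 mmol = 2.56×10⁻⁶ mol.
Moles of photons: 2.11×10¹⁸ / 6.022×10²³ = 3.504×10⁻⁶ mol.
Φ = 2.56×10⁻⁶ mol / 3.504×10⁻⁶ mol photons = 0.73.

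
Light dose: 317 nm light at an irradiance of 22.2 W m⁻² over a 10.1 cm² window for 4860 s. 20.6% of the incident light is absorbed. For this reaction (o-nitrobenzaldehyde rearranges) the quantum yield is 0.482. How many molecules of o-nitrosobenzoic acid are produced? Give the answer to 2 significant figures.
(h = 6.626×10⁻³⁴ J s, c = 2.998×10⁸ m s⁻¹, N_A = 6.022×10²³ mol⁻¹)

Photon energy at 317 nm: hc/λ = (6.626×10⁻³⁴)(2.998×10⁸)/(317×10⁻⁹) = 6.266×10⁻¹⁹ J.
Energy delivered: (22.2 W m⁻²)(10.1×10⁻⁴ m²)(4860 s) = 109.0 J.
Photons incident: 109.0 / 6.266×10⁻¹⁹ = 1.740×10²⁰, i.e. 1.740×10²⁰/6.022×10²³ = 2.889×10⁻⁴ mol.
Photons absorbed: 0.206 × 2.889×10⁻⁴ = 5.951×10⁻⁵ mol.
Product: Φ × n_abs = 0.482 × 5.951×10⁻⁵ = 2.868×10⁻⁵ mol.
As a count: 2.868×10⁻⁵ × 6.022×10²³ = 1.7×10¹⁹.

1.7×10¹⁹ molecules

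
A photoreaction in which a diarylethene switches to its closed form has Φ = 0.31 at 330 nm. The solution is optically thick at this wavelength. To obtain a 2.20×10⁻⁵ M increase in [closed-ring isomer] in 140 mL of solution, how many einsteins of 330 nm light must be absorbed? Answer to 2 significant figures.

9.9×10⁻⁶ einstein

Product: (2.20×10⁻⁵ M)(0.14 L) = 3.080×10⁻⁶ mol.
Photons that must be absorbed: 3.080×10⁻⁶ / 0.31 = 9.935×10⁻⁶ mol.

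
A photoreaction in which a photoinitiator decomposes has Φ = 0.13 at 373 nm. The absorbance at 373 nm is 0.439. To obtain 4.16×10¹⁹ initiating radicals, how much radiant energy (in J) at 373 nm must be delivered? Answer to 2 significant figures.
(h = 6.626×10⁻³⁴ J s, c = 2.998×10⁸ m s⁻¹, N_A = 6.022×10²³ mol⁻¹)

270 J

Product: 4.16×10¹⁹ / 6.022×10²³ = 6.908×10⁻⁵ mol.
Photons that must be absorbed: 6.908×10⁻⁵ / 0.13 = 5.314×10⁻⁴ mol.
Fraction absorbed: 1 − 10^(−0.439) = 0.6361.
Incident photons needed: 5.314×10⁻⁴ / 0.6361 = 8.354×10⁻⁴ mol.
Photon energy: hc/λ = 5.326×10⁻¹⁹ J; per mole, 3.207×10⁵ J mol⁻¹.
Energy required: 8.354×10⁻⁴ × 3.207×10⁵ = 270 J.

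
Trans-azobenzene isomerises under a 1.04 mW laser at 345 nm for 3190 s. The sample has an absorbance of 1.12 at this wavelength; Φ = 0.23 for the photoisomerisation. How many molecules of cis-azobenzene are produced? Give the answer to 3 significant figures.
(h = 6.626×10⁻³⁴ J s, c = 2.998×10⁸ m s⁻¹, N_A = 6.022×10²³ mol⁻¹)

Photon energy at 345 nm: hc/λ = (6.626×10⁻³⁴)(2.998×10⁸)/(345×10⁻⁹) = 5.758×10⁻¹⁹ J.
Energy delivered: (1.04 mW)(3190 s) = 3.318 J.
Photons incident: 3.318 / 5.758×10⁻¹⁹ = 5.762×10¹⁸, i.e. 5.762×10¹⁸/6.022×10²³ = 9.568×10⁻⁶ mol.
Fraction absorbed: 1 − 10^(−1.12) = 0.9241.
Photons absorbed: 0.9241 × 9.568×10⁻⁶ = 8.842×10⁻⁶ mol.
Product: Φ × n_abs = 0.23 × 8.842×10⁻⁶ = 2.034×10⁻⁶ mol.
As a count: 2.034×10⁻⁶ × 6.022×10²³ = 1.22×10¹⁸.

1.22×10¹⁸ molecules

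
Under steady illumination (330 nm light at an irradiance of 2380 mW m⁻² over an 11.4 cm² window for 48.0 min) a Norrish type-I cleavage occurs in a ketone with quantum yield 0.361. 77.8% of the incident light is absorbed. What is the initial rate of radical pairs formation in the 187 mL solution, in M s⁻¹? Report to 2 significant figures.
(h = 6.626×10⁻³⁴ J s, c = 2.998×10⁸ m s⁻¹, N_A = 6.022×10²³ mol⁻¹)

1.1×10⁻⁸ M s⁻¹

Photon energy at 330 nm: hc/λ = (6.626×10⁻³⁴)(2.998×10⁸)/(330×10⁻⁹) = 6.020×10⁻¹⁹ J.
Energy delivered: (2380 mW m⁻²)(11.4×10⁻⁴ m²)(2880 s) = 7.814 J.
Photons incident: 7.814 / 6.020×10⁻¹⁹ = 1.298×10¹⁹, i.e. 1.298×10¹⁹/6.022×10²³ = 2.155×10⁻⁵ mol.
Photons absorbed: 0.778 × 2.155×10⁻⁵ = 1.677×10⁻⁵ mol.
Product formed: 0.361 × 1.677×10⁻⁵ = 6.054×10⁻⁶ mol.
Rate: 6.054×10⁻⁶ mol / (2880 s × 0.187 L) = 1.1×10⁻⁸ M s⁻¹.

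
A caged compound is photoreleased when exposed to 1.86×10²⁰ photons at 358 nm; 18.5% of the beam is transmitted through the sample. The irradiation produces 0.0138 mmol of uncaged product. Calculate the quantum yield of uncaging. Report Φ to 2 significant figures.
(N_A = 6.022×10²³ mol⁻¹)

Φ = 0.055

Product: 0.0138 mmol = 1.38×10⁻⁵ mol.
Moles of photons: 1.86×10²⁰ / 6.022×10²³ = 3.089×10⁻⁴ mol.
Fraction absorbed: 1 − 18.5/100 = 0.8150.
Photons absorbed: 0.8150 × 3.089×10⁻⁴ = 2.518×10⁻⁴ mol.
Φ = 1.38×10⁻⁵ mol / 2.518×10⁻⁴ mol photons = 0.055.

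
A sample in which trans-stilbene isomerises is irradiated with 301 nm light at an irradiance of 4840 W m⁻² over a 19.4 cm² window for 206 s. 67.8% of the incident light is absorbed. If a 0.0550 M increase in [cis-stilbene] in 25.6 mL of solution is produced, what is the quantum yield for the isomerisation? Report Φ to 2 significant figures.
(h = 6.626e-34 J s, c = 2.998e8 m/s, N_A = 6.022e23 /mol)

Φ = 0.43

Product: (0.0550 M)(0.0256 L) = 0.001408 mol.
Photon energy at 301 nm: hc/λ = (6.626e-34)(2.998e8)/(301e-9) = 6.600e-19 J.
Energy delivered: (4840 W m⁻²)(19.4e-4 m²)(206 s) = 1934 J.
Photons incident: 1934 / 6.600e-19 = 2.930e21, i.e. 2.930e21/6.022e23 = 0.004865 mol.
Photons absorbed: 0.678 × 0.004865 = 0.003298 mol.
Φ = 0.001408 mol / 0.003298 mol photons = 0.43.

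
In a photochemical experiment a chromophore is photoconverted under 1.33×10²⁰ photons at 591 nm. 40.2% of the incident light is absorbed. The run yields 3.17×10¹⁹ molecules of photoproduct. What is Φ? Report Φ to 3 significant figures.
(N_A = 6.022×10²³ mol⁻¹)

Φ = 0.593

Product: 3.17×10¹⁹ / 6.022×10²³ = 5.264×10⁻⁵ mol.
Moles of photons: 1.33×10²⁰ / 6.022×10²³ = 2.209×10⁻⁴ mol.
Photons absorbed: 0.402 × 2.209×10⁻⁴ = 8.880×10⁻⁵ mol.
Φ = 5.264×10⁻⁵ mol / 8.880×10⁻⁵ mol photons = 0.593.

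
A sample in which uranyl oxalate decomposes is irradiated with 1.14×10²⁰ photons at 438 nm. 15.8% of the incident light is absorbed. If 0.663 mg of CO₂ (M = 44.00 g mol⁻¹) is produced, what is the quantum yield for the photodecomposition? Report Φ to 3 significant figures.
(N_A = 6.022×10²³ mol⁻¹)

Φ = 0.504

Product: 0.663 mg / 44.00 g mol⁻¹ = 1.507×10⁻⁵ mol.
Moles of photons: 1.14×10²⁰ / 6.022×10²³ = 1.893×10⁻⁴ mol.
Photons absorbed: 0.158 × 1.893×10⁻⁴ = 2.991×10⁻⁵ mol.
Φ = 1.507×10⁻⁵ mol / 2.991×10⁻⁵ mol photons = 0.504.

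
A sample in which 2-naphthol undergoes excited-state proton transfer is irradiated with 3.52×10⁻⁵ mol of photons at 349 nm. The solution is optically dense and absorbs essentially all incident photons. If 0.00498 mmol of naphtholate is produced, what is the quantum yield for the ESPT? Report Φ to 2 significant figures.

Φ = 0.14

Product: 0.00498 mmol = 4.98×10⁻⁶ mol.
Φ = 4.98×10⁻⁶ mol / 3.52×10⁻⁵ mol photons = 0.14.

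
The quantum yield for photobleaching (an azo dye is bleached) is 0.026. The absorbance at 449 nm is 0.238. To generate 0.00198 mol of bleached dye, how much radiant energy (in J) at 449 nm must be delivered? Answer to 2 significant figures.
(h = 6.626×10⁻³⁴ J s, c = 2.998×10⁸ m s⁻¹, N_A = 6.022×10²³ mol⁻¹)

4.8×10⁴ J

Photons that must be absorbed: 0.00198 / 0.026 = 0.07615 mol.
Fraction absorbed: 1 − 10^(−0.238) = 0.4219.
Incident photons needed: 0.07615 / 0.4219 = 0.1805 mol.
Photon energy: hc/λ = 4.424×10⁻¹⁹ J; per mole, 2.664×10⁵ J mol⁻¹.
Energy required: 0.1805 × 2.664×10⁵ = 4.8×10⁴ J.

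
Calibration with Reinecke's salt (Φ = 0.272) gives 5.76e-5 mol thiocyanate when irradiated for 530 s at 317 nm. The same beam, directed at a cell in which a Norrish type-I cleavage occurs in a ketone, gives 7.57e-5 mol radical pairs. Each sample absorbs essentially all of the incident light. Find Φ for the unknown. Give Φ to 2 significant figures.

Φ = 0.36

Photons absorbed by the actinometer: 5.76e-5 / 0.272 = 2.118e-4 mol.
Φ(unknown) = 7.57e-5 / 2.118e-4 = 0.36.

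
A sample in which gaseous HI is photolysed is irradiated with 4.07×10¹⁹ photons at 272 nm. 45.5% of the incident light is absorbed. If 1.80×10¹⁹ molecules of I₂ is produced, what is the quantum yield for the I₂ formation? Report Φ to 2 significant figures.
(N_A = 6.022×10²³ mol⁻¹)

Product: 1.80×10¹⁹ / 6.022×10²³ = 2.989×10⁻⁵ mol.
Moles of photons: 4.07×10¹⁹ / 6.022×10²³ = 6.759×10⁻⁵ mol.
Photons absorbed: 0.455 × 6.759×10⁻⁵ = 3.075×10⁻⁵ mol.
Φ = 2.989×10⁻⁵ mol / 3.075×10⁻⁵ mol photons = 0.97.

Φ = 0.97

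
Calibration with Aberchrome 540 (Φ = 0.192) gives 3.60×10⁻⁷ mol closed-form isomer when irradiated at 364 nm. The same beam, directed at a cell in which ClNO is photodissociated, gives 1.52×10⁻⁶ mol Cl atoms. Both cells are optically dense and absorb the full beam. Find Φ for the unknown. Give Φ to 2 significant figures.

Φ = 0.81

Photons absorbed by the actinometer: 3.60×10⁻⁷ / 0.192 = 1.875×10⁻⁶ mol.
Φ(unknown) = 1.52×10⁻⁶ / 1.875×10⁻⁶ = 0.81.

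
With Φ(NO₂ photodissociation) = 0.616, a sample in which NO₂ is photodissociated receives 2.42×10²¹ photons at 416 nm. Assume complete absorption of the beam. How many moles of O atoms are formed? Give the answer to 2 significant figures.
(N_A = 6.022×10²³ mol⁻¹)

Moles of photons: 2.42×10²¹ / 6.022×10²³ = 0.004019 mol.
Product: Φ × n_abs = 0.616 × 0.004019 = 0.002476 mol.

0.0025 mol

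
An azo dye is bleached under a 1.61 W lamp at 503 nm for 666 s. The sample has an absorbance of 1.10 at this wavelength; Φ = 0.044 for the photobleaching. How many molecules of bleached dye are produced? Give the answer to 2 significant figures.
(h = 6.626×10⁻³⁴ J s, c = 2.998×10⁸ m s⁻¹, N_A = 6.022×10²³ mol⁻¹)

1.1×10²⁰ molecules

Photon energy at 503 nm: hc/λ = (6.626×10⁻³⁴)(2.998×10⁸)/(503×10⁻⁹) = 3.949×10⁻¹⁹ J.
Energy delivered: (1.61 W)(666 s) = 1072 J.
Photons incident: 1072 / 3.949×10⁻¹⁹ = 2.715×10²¹, i.e. 2.715×10²¹/6.022×10²³ = 0.004508 mol.
Fraction absorbed: 1 − 10^(−1.10) = 0.9206.
Photons absorbed: 0.9206 × 0.004508 = 0.004150 mol.
Product: Φ × n_abs = 0.044 × 0.004150 = 1.826×10⁻⁴ mol.
As a count: 1.826×10⁻⁴ × 6.022×10²³ = 1.1×10²⁰.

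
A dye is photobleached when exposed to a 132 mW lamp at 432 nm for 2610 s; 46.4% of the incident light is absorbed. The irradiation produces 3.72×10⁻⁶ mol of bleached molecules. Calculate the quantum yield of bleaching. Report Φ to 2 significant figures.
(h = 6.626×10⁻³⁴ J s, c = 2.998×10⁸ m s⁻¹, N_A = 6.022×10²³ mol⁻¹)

Photon energy at 432 nm: hc/λ = (6.626×10⁻³⁴)(2.998×10⁸)/(432×10⁻⁹) = 4.598×10⁻¹⁹ J.
Energy delivered: (132 mW)(2610 s) = 344.5 J.
Photons incident: 344.5 / 4.598×10⁻¹⁹ = 7.492×10²⁰, i.e. 7.492×10²⁰/6.022×10²³ = 0.001244 mol.
Photons absorbed: 0.464 × 0.001244 = 5.772×10⁻⁴ mol.
Φ = 3.72×10⁻⁶ mol / 5.772×10⁻⁴ mol photons = 0.0064.

Φ = 0.0064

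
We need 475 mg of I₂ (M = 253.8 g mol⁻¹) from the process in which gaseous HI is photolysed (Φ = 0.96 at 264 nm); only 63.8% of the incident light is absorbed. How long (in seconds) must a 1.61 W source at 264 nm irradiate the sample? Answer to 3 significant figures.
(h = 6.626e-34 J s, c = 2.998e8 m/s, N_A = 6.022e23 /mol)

Product: 475 mg / 253.8 g mol⁻¹ = 0.001872 mol.
Photons that must be absorbed: 0.001872 / 0.96 = 0.001950 mol.
Incident photons needed: 0.001950 / 0.638 = 0.003056 mol.
Photon energy: hc/λ = 7.525e-19 J; per mole, 4.532e5 J mol⁻¹.
Energy required: 0.003056 × 4.532e5 = 1385 J.
Time: 1385 J / 1.61 W = 860 s.

t ≈ 860 s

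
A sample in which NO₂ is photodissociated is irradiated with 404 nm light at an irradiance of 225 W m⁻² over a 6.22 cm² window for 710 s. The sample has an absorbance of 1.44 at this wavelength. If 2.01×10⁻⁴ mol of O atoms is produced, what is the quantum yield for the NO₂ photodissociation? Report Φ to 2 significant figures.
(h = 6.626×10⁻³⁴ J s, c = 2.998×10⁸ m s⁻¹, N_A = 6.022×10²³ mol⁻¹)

Photon energy at 404 nm: hc/λ = (6.626×10⁻³⁴)(2.998×10⁸)/(404×10⁻⁹) = 4.917×10⁻¹⁹ J.
Energy delivered: (225 W m⁻²)(6.22×10⁻⁴ m²)(710 s) = 99.36 J.
Photons incident: 99.36 / 4.917×10⁻¹⁹ = 2.021×10²⁰, i.e. 2.021×10²⁰/6.022×10²³ = 3.356×10⁻⁴ mol.
Fraction absorbed: 1 − 10^(−1.44) = 0.9637.
Photons absorbed: 0.9637 × 3.356×10⁻⁴ = 3.234×10⁻⁴ mol.
Φ = 2.01×10⁻⁴ mol / 3.234×10⁻⁴ mol photons = 0.62.

Φ = 0.62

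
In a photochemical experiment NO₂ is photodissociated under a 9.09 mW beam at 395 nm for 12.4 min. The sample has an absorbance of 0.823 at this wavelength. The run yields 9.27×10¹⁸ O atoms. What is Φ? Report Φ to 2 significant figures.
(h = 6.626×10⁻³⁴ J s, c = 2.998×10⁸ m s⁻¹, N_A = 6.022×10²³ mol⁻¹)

Φ = 0.81

Product: 9.27×10¹⁸ / 6.022×10²³ = 1.539×10⁻⁵ mol.
Photon energy at 395 nm: hc/λ = (6.626×10⁻³⁴)(2.998×10⁸)/(395×10⁻⁹) = 5.029×10⁻¹⁹ J.
Energy delivered: (9.09 mW)(744 s) = 6.763 J.
Photons incident: 6.763 / 5.029×10⁻¹⁹ = 1.345×10¹⁹, i.e. 1.345×10¹⁹/6.022×10²³ = 2.233×10⁻⁵ mol.
Fraction absorbed: 1 − 10^(−0.823) = 0.8497.
Photons absorbed: 0.8497 × 2.233×10⁻⁵ = 1.897×10⁻⁵ mol.
Φ = 1.539×10⁻⁵ mol / 1.897×10⁻⁵ mol photons = 0.81.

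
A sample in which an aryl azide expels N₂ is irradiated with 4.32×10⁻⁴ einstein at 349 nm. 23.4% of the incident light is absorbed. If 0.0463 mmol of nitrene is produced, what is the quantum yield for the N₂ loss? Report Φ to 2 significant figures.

Φ = 0.46

Product: 0.0463 mmol = 4.63×10⁻⁵ mol.
Photons absorbed: 0.234 × 4.32×10⁻⁴ = 1.011×10⁻⁴ mol.
Φ = 4.63×10⁻⁵ mol / 1.011×10⁻⁴ mol photons = 0.46.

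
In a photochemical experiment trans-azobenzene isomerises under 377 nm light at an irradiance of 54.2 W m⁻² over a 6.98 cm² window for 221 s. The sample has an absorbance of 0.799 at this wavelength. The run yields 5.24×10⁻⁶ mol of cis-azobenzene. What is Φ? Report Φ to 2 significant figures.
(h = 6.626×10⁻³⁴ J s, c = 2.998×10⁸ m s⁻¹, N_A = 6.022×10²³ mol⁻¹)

Photon energy at 377 nm: hc/λ = (6.626×10⁻³⁴)(2.998×10⁸)/(377×10⁻⁹) = 5.269×10⁻¹⁹ J.
Energy delivered: (54.2 W m⁻²)(6.98×10⁻⁴ m²)(221 s) = 8.361 J.
Photons incident: 8.361 / 5.269×10⁻¹⁹ = 1.587×10¹⁹, i.e. 1.587×10¹⁹/6.022×10²³ = 2.635×10⁻⁵ mol.
Fraction absorbed: 1 − 10^(−0.799) = 0.8411.
Photons absorbed: 0.8411 × 2.635×10⁻⁵ = 2.216×10⁻⁵ mol.
Φ = 5.24×10⁻⁶ mol / 2.216×10⁻⁵ mol photons = 0.24.

Φ = 0.24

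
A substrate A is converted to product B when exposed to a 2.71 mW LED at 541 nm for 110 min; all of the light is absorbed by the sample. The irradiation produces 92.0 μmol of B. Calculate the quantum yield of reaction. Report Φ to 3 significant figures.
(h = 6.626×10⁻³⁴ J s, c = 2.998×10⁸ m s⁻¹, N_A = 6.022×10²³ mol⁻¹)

Product: 92.0 μmol = 9.20×10⁻⁵ mol.
Photon energy at 541 nm: hc/λ = (6.626×10⁻³⁴)(2.998×10⁸)/(541×10⁻⁹) = 3.672×10⁻¹⁹ J.
Energy delivered: (2.71 mW)(6600 s) = 17.89 J.
Photons incident: 17.89 / 3.672×10⁻¹⁹ = 4.872×10¹⁹, i.e. 4.872×10¹⁹/6.022×10²³ = 8.090×10⁻⁵ mol.
Φ = 9.20×10⁻⁵ mol / 8.090×10⁻⁵ mol photons = 1.14.

Φ = 1.14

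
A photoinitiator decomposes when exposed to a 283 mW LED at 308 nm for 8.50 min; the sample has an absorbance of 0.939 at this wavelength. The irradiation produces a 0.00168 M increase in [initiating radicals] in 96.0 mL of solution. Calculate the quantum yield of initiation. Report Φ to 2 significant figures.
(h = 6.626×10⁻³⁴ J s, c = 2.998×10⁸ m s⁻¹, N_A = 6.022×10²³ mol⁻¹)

Product: (0.00168 M)(0.096 L) = 1.613×10⁻⁴ mol.
Photon energy at 308 nm: hc/λ = (6.626×10⁻³⁴)(2.998×10⁸)/(308×10⁻⁹) = 6.450×10⁻¹⁹ J.
Energy delivered: (283 mW)(510 s) = 144.3 J.
Photons incident: 144.3 / 6.450×10⁻¹⁹ = 2.237×10²⁰, i.e. 2.237×10²⁰/6.022×10²³ = 3.715×10⁻⁴ mol.
Fraction absorbed: 1 − 10^(−0.939) = 0.8849.
Photons absorbed: 0.8849 × 3.715×10⁻⁴ = 3.287×10⁻⁴ mol.
Φ = 1.613×10⁻⁴ mol / 3.287×10⁻⁴ mol photons = 0.49.

Φ = 0.49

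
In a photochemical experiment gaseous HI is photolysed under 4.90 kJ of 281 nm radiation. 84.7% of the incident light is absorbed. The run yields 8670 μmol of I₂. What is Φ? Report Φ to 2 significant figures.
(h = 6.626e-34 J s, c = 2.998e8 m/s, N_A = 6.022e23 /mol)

Product: 8670 μmol = 0.00867 mol.
Photon energy at 281 nm: hc/λ = (6.626e-34)(2.998e8)/(281e-9) = 7.069e-19 J.
Incident energy: 4.90 kJ = 4900 J.
Photons incident: 4900 / 7.069e-19 = 6.932e21, i.e. 6.932e21/6.022e23 = 0.01151 mol.
Photons absorbed: 0.847 × 0.01151 = 0.009749 mol.
Φ = 0.00867 mol / 0.009749 mol photons = 0.89.

Φ = 0.89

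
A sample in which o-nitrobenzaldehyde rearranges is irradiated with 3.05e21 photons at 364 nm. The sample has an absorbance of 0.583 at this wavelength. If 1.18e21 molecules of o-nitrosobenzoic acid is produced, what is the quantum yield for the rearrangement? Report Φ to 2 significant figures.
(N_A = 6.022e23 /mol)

Product: 1.18e21 / 6.022e23 = 0.001959 mol.
Moles of photons: 3.05e21 / 6.022e23 = 0.005065 mol.
Fraction absorbed: 1 − 10^(−0.583) = 0.7388.
Photons absorbed: 0.7388 × 0.005065 = 0.003742 mol.
Φ = 0.001959 mol / 0.003742 mol photons = 0.52.

Φ = 0.52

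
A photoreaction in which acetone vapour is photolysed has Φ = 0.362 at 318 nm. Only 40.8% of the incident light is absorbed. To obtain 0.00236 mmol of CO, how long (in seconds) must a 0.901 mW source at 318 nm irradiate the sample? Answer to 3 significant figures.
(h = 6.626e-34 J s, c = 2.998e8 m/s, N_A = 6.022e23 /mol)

Product: 0.00236 mmol = 2.36e-6 mol.
Photons that must be absorbed: 2.36e-6 / 0.362 = 6.519e-6 mol.
Incident photons needed: 6.519e-6 / 0.408 = 1.598e-5 mol.
Photon energy: hc/λ = 6.247e-19 J; per mole, 3.762e5 J mol⁻¹.
Energy required: 1.598e-5 × 3.762e5 = 6.012 J.
Time: 6.012 J / 0.000901 W = 6670 s.

t ≈ 6670 s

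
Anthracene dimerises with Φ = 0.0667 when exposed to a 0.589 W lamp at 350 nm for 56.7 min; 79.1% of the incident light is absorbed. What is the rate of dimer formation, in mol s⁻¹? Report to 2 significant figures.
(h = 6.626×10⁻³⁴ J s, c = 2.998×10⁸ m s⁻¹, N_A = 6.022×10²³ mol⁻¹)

9.1×10⁻⁸ mol s⁻¹

Photon energy at 350 nm: hc/λ = (6.626×10⁻³⁴)(2.998×10⁸)/(350×10⁻⁹) = 5.676×10⁻¹⁹ J.
Energy delivered: (0.589 W)(3402 s) = 2004 J.
Photons incident: 2004 / 5.676×10⁻¹⁹ = 3.531×10²¹, i.e. 3.531×10²¹/6.022×10²³ = 0.005864 mol.
Photons absorbed: 0.791 × 0.005864 = 0.004638 mol.
Product formed: 0.0667 × 0.004638 = 3.094×10⁻⁴ mol.
Rate: 3.094×10⁻⁴ / 3402 s = 9.1×10⁻⁸ mol s⁻¹.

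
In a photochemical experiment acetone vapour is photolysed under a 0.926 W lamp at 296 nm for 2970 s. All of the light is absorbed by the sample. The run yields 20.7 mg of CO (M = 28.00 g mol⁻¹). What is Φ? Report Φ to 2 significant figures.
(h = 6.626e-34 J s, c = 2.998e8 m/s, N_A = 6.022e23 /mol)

Φ = 0.11

Product: 20.7 mg / 28.00 g mol⁻¹ = 7.393e-4 mol.
Photon energy at 296 nm: hc/λ = (6.626e-34)(2.998e8)/(296e-9) = 6.711e-19 J.
Energy delivered: (0.926 W)(2970 s) = 2750 J.
Photons incident: 2750 / 6.711e-19 = 4.098e21, i.e. 4.098e21/6.022e23 = 0.006805 mol.
Φ = 7.393e-4 mol / 0.006805 mol photons = 0.11.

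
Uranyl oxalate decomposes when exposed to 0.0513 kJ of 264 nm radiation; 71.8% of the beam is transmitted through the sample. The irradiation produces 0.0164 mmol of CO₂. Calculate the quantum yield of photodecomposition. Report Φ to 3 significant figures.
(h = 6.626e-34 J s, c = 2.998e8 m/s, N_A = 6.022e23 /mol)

Φ = 0.514

Product: 0.0164 mmol = 1.64e-5 mol.
Photon energy at 264 nm: hc/λ = (6.626e-34)(2.998e8)/(264e-9) = 7.525e-19 J.
Incident energy: 0.0513 kJ = 51.3 J.
Photons incident: 51.3 / 7.525e-19 = 6.817e19, i.e. 6.817e19/6.022e23 = 1.132e-4 mol.
Fraction absorbed: 1 − 71.8/100 = 0.2820.
Photons absorbed: 0.2820 × 1.132e-4 = 3.192e-5 mol.
Φ = 1.64e-5 mol / 3.192e-5 mol photons = 0.514.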